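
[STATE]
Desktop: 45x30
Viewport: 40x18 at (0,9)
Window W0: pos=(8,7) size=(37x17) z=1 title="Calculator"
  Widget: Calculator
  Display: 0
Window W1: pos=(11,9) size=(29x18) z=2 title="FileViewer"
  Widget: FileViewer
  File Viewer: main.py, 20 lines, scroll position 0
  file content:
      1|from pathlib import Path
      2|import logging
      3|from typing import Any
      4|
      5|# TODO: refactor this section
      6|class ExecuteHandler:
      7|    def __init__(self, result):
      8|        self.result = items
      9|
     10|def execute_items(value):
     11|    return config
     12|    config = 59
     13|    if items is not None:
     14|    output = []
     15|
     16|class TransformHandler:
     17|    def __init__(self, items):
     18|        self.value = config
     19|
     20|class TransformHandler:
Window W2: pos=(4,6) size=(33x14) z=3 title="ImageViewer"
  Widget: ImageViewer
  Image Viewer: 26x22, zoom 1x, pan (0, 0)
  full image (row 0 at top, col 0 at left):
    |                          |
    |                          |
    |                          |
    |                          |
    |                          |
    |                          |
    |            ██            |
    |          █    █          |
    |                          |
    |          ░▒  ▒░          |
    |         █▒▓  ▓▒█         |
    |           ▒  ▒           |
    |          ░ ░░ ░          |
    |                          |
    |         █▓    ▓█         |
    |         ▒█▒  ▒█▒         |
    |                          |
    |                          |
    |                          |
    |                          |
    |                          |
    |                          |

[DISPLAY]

    ┃                               ┃━━┓
    ┃                               ┃  ┃
    ┃                               ┃──┨
    ┃                               ┃ ▲┃
    ┃                               ┃ █┃
    ┃                               ┃ ░┃
    ┃            ██                 ┃ ░┃
    ┃          █    █               ┃t░┃
    ┃                               ┃ ░┃
    ┃          ░▒  ▒░               ┃s░┃
    ┗━━━━━━━━━━━━━━━━━━━━━━━━━━━━━━━┛m░┃
        ┃│ ┃                          ░┃
        ┃└─┃def execute_items(value): ░┃
        ┃  ┃    return config         ░┃
        ┗━━┃    config = 59           ░┃
           ┃    if items is not None: ░┃
           ┃    output = []           ▼┃
           ┗━━━━━━━━━━━━━━━━━━━━━━━━━━━┛


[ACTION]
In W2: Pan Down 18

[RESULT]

    ┃                               ┃━━┓
    ┃                               ┃  ┃
    ┃                               ┃──┨
    ┃                               ┃ ▲┃
    ┃                               ┃ █┃
    ┃                               ┃ ░┃
    ┃                               ┃ ░┃
    ┃                               ┃t░┃
    ┃                               ┃ ░┃
    ┃                               ┃s░┃
    ┗━━━━━━━━━━━━━━━━━━━━━━━━━━━━━━━┛m░┃
        ┃│ ┃                          ░┃
        ┃└─┃def execute_items(value): ░┃
        ┃  ┃    return config         ░┃
        ┗━━┃    config = 59           ░┃
           ┃    if items is not None: ░┃
           ┃    output = []           ▼┃
           ┗━━━━━━━━━━━━━━━━━━━━━━━━━━━┛


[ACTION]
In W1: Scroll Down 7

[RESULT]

    ┃                               ┃━━┓
    ┃                               ┃  ┃
    ┃                               ┃──┨
    ┃                               ┃s▲┃
    ┃                               ┃m░┃
    ┃                               ┃ ░┃
    ┃                               ┃ ░┃
    ┃                               ┃ ░┃
    ┃                               ┃ ░┃
    ┃                               ┃ ░┃
    ┗━━━━━━━━━━━━━━━━━━━━━━━━━━━━━━━┛ ░┃
        ┃│ ┃                          ░┃
        ┃└─┃class TransformHandler:   ░┃
        ┃  ┃    def __init__(self, ite░┃
        ┗━━┃        self.value = confi░┃
           ┃                          █┃
           ┃class TransformHandler:   ▼┃
           ┗━━━━━━━━━━━━━━━━━━━━━━━━━━━┛


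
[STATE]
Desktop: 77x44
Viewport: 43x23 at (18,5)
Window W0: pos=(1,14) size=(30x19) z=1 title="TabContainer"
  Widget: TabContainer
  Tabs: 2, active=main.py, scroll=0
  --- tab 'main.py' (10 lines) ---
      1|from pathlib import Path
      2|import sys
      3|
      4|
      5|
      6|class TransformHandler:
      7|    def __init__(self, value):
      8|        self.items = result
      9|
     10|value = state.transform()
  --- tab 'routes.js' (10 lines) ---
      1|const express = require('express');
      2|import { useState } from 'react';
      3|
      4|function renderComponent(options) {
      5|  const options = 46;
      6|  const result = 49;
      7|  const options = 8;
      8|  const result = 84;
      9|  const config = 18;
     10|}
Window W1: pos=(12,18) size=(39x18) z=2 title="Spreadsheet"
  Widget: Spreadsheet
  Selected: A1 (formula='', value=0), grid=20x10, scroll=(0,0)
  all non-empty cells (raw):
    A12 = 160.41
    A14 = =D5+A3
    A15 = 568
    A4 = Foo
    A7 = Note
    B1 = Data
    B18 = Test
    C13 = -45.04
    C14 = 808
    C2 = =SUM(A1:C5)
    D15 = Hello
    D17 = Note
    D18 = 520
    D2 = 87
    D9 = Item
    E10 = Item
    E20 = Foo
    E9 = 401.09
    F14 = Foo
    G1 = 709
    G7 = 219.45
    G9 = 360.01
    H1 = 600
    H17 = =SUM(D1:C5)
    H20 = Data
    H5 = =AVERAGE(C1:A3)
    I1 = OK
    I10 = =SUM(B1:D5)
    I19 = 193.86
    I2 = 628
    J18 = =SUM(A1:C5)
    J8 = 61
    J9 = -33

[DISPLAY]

                                           
                                           
                                           
                                           
                                           
                                           
                                           
                                           
                                           
━━━━━━━━━━━━┓                              
            ┃                              
────────────┨                              
s.js        ┃                              
━━━━━━━━━━━━━━━━━━━━━━━━━━━━━━━━┓          
adsheet                         ┃          
────────────────────────────────┨          
                                ┃          
  A       B       C       D     ┃          
--------------------------------┃          
    [0]Data           0       0 ┃          
      0       0#CIRC!        87 ┃          
      0       0       0       0 ┃          
oo            0       0       0 ┃          


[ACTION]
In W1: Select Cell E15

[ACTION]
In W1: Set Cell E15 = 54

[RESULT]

                                           
                                           
                                           
                                           
                                           
                                           
                                           
                                           
                                           
━━━━━━━━━━━━┓                              
            ┃                              
────────────┨                              
s.js        ┃                              
━━━━━━━━━━━━━━━━━━━━━━━━━━━━━━━━┓          
adsheet                         ┃          
────────────────────────────────┨          
54                              ┃          
  A       B       C       D     ┃          
--------------------------------┃          
      0Data           0       0 ┃          
      0       0#CIRC!        87 ┃          
      0       0       0       0 ┃          
oo            0       0       0 ┃          


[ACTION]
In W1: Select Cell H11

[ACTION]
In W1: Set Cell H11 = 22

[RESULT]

                                           
                                           
                                           
                                           
                                           
                                           
                                           
                                           
                                           
━━━━━━━━━━━━┓                              
            ┃                              
────────────┨                              
s.js        ┃                              
━━━━━━━━━━━━━━━━━━━━━━━━━━━━━━━━┓          
adsheet                         ┃          
────────────────────────────────┨          
22                              ┃          
  A       B       C       D     ┃          
--------------------------------┃          
      0Data           0       0 ┃          
      0       0#CIRC!        87 ┃          
      0       0       0       0 ┃          
oo            0       0       0 ┃          


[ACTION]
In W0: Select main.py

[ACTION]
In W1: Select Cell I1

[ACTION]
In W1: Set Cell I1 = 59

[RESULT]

                                           
                                           
                                           
                                           
                                           
                                           
                                           
                                           
                                           
━━━━━━━━━━━━┓                              
            ┃                              
────────────┨                              
s.js        ┃                              
━━━━━━━━━━━━━━━━━━━━━━━━━━━━━━━━┓          
adsheet                         ┃          
────────────────────────────────┨          
9                               ┃          
  A       B       C       D     ┃          
--------------------------------┃          
      0Data           0       0 ┃          
      0       0#CIRC!        87 ┃          
      0       0       0       0 ┃          
oo            0       0       0 ┃          


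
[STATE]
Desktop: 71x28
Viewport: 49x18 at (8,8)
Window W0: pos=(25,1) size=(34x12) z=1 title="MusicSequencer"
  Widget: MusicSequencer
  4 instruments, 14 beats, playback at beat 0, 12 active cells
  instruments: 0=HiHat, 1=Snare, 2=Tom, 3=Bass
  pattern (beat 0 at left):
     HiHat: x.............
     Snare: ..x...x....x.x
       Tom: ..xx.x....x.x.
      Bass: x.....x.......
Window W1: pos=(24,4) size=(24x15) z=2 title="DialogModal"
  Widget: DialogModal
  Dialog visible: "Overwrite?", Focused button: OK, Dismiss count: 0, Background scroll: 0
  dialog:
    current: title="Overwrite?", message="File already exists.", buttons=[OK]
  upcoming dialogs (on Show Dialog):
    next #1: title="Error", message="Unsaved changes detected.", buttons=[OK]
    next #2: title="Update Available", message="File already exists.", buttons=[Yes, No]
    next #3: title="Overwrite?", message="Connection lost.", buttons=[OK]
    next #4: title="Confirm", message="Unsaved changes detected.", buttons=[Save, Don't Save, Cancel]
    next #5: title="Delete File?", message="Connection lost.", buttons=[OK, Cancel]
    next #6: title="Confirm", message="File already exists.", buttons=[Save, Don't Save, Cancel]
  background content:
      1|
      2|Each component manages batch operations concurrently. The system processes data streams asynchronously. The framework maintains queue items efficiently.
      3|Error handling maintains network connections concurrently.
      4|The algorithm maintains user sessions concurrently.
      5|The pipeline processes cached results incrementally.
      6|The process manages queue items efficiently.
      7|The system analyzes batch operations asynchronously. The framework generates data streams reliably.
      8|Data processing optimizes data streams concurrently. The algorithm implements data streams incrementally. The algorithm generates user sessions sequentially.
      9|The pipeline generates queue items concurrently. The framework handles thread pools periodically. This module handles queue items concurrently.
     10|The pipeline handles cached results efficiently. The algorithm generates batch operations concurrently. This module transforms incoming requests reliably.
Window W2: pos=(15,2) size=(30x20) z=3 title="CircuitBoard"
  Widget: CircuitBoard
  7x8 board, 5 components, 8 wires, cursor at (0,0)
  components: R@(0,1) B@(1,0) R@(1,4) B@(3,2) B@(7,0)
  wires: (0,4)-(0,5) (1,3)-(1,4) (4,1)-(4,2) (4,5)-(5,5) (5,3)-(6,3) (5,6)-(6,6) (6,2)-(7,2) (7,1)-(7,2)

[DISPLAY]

       ┃1   B           · ─ R       ┃es┃         
       ┃                            ┃ai┃         
       ┃2                           ┃in┃         
       ┃                            ┃es┃         
       ┃3           B               ┃qu┃━━━━━━━━━
       ┃                            ┃ba┃         
       ┃4       · ─ ·           ·   ┃mi┃         
       ┃                        │   ┃es┃         
       ┃5               ·       ·   ┃ c┃         
       ┃                │           ┃  ┃         
       ┃6           ·   ·           ┃━━┛         
       ┃            │               ┃            
       ┃7   B   · ─ ·               ┃            
       ┗━━━━━━━━━━━━━━━━━━━━━━━━━━━━┛            
                                                 
                                                 
                                                 
                                                 


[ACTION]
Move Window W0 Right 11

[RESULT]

       ┃1   B           · ─ R       ┃es┃·█·······
       ┃                            ┃ai┃         
       ┃2                           ┃in┃         
       ┃                            ┃es┃         
       ┃3           B               ┃qu┃━━━━━━━━━
       ┃                            ┃ba┃         
       ┃4       · ─ ·           ·   ┃mi┃         
       ┃                        │   ┃es┃         
       ┃5               ·       ·   ┃ c┃         
       ┃                │           ┃  ┃         
       ┃6           ·   ·           ┃━━┛         
       ┃            │               ┃            
       ┃7   B   · ─ ·               ┃            
       ┗━━━━━━━━━━━━━━━━━━━━━━━━━━━━┛            
                                                 
                                                 
                                                 
                                                 


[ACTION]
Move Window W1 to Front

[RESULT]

       ┃1   B   ┃Each component manages┃·█·······
       ┃        ┃Error handling maintai┃         
       ┃2       ┃Th┌────────────────┐in┃         
       ┃        ┃Th│   Overwrite?   │es┃         
       ┃3       ┃Th│File already exi│qu┃━━━━━━━━━
       ┃        ┃Th│      [OK]      │ba┃         
       ┃4       ┃Da└────────────────┘mi┃         
       ┃        ┃The pipeline generates┃         
       ┃5       ┃The pipeline handles c┃         
       ┃        ┃                      ┃         
       ┃6       ┗━━━━━━━━━━━━━━━━━━━━━━┛         
       ┃            │               ┃            
       ┃7   B   · ─ ·               ┃            
       ┗━━━━━━━━━━━━━━━━━━━━━━━━━━━━┛            
                                                 
                                                 
                                                 
                                                 


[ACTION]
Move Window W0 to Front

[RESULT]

       ┃1   B   ┃Each compon┃  Bass█·····█·······
       ┃        ┃Error handl┃                    
       ┃2       ┃Th┌────────┃                    
       ┃        ┃Th│   Overw┃                    
       ┃3       ┃Th│File alr┗━━━━━━━━━━━━━━━━━━━━
       ┃        ┃Th│      [OK]      │ba┃         
       ┃4       ┃Da└────────────────┘mi┃         
       ┃        ┃The pipeline generates┃         
       ┃5       ┃The pipeline handles c┃         
       ┃        ┃                      ┃         
       ┃6       ┗━━━━━━━━━━━━━━━━━━━━━━┛         
       ┃            │               ┃            
       ┃7   B   · ─ ·               ┃            
       ┗━━━━━━━━━━━━━━━━━━━━━━━━━━━━┛            
                                                 
                                                 
                                                 
                                                 


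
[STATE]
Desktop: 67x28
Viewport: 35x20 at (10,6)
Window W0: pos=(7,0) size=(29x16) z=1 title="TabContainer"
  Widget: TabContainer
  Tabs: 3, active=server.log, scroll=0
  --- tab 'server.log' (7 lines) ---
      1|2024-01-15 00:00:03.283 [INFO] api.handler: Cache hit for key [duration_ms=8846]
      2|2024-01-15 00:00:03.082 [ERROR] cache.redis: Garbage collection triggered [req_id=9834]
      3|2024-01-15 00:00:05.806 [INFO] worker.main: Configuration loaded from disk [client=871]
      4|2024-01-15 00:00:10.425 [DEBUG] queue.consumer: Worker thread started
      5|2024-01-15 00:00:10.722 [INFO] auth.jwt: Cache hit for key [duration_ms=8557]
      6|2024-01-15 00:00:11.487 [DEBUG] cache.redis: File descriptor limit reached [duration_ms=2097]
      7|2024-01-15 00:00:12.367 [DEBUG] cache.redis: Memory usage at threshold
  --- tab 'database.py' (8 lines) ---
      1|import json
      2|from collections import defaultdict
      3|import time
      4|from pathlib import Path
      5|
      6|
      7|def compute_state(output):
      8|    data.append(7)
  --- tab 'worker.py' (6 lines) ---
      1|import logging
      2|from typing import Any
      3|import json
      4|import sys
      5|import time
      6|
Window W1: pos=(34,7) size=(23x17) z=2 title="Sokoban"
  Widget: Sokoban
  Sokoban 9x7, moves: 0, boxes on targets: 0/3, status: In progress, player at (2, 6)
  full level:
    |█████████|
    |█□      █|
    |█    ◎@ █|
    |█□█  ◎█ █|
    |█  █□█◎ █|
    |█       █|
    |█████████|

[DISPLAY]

24-01-15 00:00:03.082 [ER┃         
24-01-15 00:00:05.806 [I┏━━━━━━━━━━
24-01-15 00:00:10.425 [D┃ Sokoban  
24-01-15 00:00:10.722 [I┠──────────
24-01-15 00:00:11.487 [D┃█████████ 
24-01-15 00:00:12.367 [D┃█□      █ 
                        ┃█    ◎@ █ 
                        ┃█□█  ◎█ █ 
                        ┃█  █□█◎ █ 
━━━━━━━━━━━━━━━━━━━━━━━━┃█       █ 
                        ┃█████████ 
                        ┃Moves: 0  
                        ┃          
                        ┃          
                        ┃          
                        ┃          
                        ┃          
                        ┗━━━━━━━━━━
                                   
                                   


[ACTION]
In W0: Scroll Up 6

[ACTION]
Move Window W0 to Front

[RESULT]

24-01-15 00:00:03.082 [ER┃         
24-01-15 00:00:05.806 [IN┃━━━━━━━━━
24-01-15 00:00:10.425 [DE┃Sokoban  
24-01-15 00:00:10.722 [IN┃─────────
24-01-15 00:00:11.487 [DE┃████████ 
24-01-15 00:00:12.367 [DE┃□      █ 
                         ┃    ◎@ █ 
                         ┃□█  ◎█ █ 
                         ┃  █□█◎ █ 
━━━━━━━━━━━━━━━━━━━━━━━━━┛       █ 
                        ┃█████████ 
                        ┃Moves: 0  
                        ┃          
                        ┃          
                        ┃          
                        ┃          
                        ┃          
                        ┗━━━━━━━━━━
                                   
                                   


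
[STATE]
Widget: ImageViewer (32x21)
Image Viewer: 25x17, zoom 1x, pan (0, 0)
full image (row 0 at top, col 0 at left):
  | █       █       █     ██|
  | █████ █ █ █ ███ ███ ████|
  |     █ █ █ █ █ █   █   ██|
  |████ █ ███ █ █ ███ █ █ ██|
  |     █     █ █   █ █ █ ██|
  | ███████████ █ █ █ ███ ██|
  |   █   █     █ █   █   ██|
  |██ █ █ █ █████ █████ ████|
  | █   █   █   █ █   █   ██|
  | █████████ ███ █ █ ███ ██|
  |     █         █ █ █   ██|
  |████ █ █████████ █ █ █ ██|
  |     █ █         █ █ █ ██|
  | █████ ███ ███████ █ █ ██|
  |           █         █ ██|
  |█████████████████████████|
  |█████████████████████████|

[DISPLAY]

 █       █       █     ██       
 █████ █ █ █ ███ ███ ████       
     █ █ █ █ █ █   █   ██       
████ █ ███ █ █ ███ █ █ ██       
     █     █ █   █ █ █ ██       
 ███████████ █ █ █ ███ ██       
   █   █     █ █   █   ██       
██ █ █ █ █████ █████ ████       
 █   █   █   █ █   █   ██       
 █████████ ███ █ █ ███ ██       
     █         █ █ █   ██       
████ █ █████████ █ █ █ ██       
     █ █         █ █ █ ██       
 █████ ███ ███████ █ █ ██       
           █         █ ██       
█████████████████████████       
█████████████████████████       
                                
                                
                                
                                


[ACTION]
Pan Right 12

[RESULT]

     █     ██                   
 ███ ███ ████                   
 █ █   █   ██                   
 █ ███ █ █ ██                   
 █   █ █ █ ██                   
 █ █ █ ███ ██                   
 █ █   █   ██                   
██ █████ ████                   
 █ █   █   ██                   
██ █ █ ███ ██                   
   █ █ █   ██                   
████ █ █ █ ██                   
     █ █ █ ██                   
██████ █ █ ██                   
         █ ██                   
█████████████                   
█████████████                   
                                
                                
                                
                                


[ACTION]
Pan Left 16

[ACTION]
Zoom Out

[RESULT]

 █       █       █     ██       
 █████ █ █ █ ███ ███ ████       
     █ █ █ █ █ █   █   ██       
████ █ ███ █ █ ███ █ █ ██       
     █     █ █   █ █ █ ██       
 ███████████ █ █ █ ███ ██       
   █   █     █ █   █   ██       
██ █ █ █ █████ █████ ████       
 █   █   █   █ █   █   ██       
 █████████ ███ █ █ ███ ██       
     █         █ █ █   ██       
████ █ █████████ █ █ █ ██       
     █ █         █ █ █ ██       
 █████ ███ ███████ █ █ ██       
           █         █ ██       
█████████████████████████       
█████████████████████████       
                                
                                
                                
                                


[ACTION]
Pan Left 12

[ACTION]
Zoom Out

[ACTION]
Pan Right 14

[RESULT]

   █     ██                     
██ ███ ████                     
 █   █   ██                     
 ███ █ █ ██                     
   █ █ █ ██                     
 █ █ ███ ██                     
 █   █   ██                     
 █████ ████                     
 █   █   ██                     
 █ █ ███ ██                     
 █ █ █   ██                     
██ █ █ █ ██                     
   █ █ █ ██                     
████ █ █ ██                     
       █ ██                     
███████████                     
███████████                     
                                
                                
                                
                                


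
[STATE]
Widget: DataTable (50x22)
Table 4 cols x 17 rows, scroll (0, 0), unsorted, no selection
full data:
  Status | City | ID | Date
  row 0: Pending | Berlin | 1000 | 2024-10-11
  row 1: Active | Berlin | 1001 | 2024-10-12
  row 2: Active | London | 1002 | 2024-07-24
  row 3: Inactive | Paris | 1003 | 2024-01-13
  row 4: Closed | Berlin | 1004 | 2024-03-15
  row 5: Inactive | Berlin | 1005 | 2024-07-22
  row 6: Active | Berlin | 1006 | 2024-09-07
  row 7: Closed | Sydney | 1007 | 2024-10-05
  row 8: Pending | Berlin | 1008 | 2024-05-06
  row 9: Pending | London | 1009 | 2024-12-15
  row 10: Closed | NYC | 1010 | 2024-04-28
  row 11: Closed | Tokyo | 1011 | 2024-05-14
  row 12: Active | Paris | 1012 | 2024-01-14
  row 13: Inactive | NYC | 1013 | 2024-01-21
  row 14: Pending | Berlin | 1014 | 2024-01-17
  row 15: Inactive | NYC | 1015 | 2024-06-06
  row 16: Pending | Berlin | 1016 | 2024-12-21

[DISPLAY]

Status  │City  │ID  │Date                         
────────┼──────┼────┼──────────                   
Pending │Berlin│1000│2024-10-11                   
Active  │Berlin│1001│2024-10-12                   
Active  │London│1002│2024-07-24                   
Inactive│Paris │1003│2024-01-13                   
Closed  │Berlin│1004│2024-03-15                   
Inactive│Berlin│1005│2024-07-22                   
Active  │Berlin│1006│2024-09-07                   
Closed  │Sydney│1007│2024-10-05                   
Pending │Berlin│1008│2024-05-06                   
Pending │London│1009│2024-12-15                   
Closed  │NYC   │1010│2024-04-28                   
Closed  │Tokyo │1011│2024-05-14                   
Active  │Paris │1012│2024-01-14                   
Inactive│NYC   │1013│2024-01-21                   
Pending │Berlin│1014│2024-01-17                   
Inactive│NYC   │1015│2024-06-06                   
Pending │Berlin│1016│2024-12-21                   
                                                  
                                                  
                                                  


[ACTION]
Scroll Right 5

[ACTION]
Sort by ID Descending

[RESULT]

Status  │City  │ID ▼│Date                         
────────┼──────┼────┼──────────                   
Pending │Berlin│1016│2024-12-21                   
Inactive│NYC   │1015│2024-06-06                   
Pending │Berlin│1014│2024-01-17                   
Inactive│NYC   │1013│2024-01-21                   
Active  │Paris │1012│2024-01-14                   
Closed  │Tokyo │1011│2024-05-14                   
Closed  │NYC   │1010│2024-04-28                   
Pending │London│1009│2024-12-15                   
Pending │Berlin│1008│2024-05-06                   
Closed  │Sydney│1007│2024-10-05                   
Active  │Berlin│1006│2024-09-07                   
Inactive│Berlin│1005│2024-07-22                   
Closed  │Berlin│1004│2024-03-15                   
Inactive│Paris │1003│2024-01-13                   
Active  │London│1002│2024-07-24                   
Active  │Berlin│1001│2024-10-12                   
Pending │Berlin│1000│2024-10-11                   
                                                  
                                                  
                                                  


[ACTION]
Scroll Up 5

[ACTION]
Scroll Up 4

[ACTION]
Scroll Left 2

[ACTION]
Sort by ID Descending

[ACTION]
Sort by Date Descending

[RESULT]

Status  │City  │ID  │Date     ▼                   
────────┼──────┼────┼──────────                   
Pending │Berlin│1016│2024-12-21                   
Pending │London│1009│2024-12-15                   
Active  │Berlin│1001│2024-10-12                   
Pending │Berlin│1000│2024-10-11                   
Closed  │Sydney│1007│2024-10-05                   
Active  │Berlin│1006│2024-09-07                   
Active  │London│1002│2024-07-24                   
Inactive│Berlin│1005│2024-07-22                   
Inactive│NYC   │1015│2024-06-06                   
Closed  │Tokyo │1011│2024-05-14                   
Pending │Berlin│1008│2024-05-06                   
Closed  │NYC   │1010│2024-04-28                   
Closed  │Berlin│1004│2024-03-15                   
Inactive│NYC   │1013│2024-01-21                   
Pending │Berlin│1014│2024-01-17                   
Active  │Paris │1012│2024-01-14                   
Inactive│Paris │1003│2024-01-13                   
                                                  
                                                  
                                                  


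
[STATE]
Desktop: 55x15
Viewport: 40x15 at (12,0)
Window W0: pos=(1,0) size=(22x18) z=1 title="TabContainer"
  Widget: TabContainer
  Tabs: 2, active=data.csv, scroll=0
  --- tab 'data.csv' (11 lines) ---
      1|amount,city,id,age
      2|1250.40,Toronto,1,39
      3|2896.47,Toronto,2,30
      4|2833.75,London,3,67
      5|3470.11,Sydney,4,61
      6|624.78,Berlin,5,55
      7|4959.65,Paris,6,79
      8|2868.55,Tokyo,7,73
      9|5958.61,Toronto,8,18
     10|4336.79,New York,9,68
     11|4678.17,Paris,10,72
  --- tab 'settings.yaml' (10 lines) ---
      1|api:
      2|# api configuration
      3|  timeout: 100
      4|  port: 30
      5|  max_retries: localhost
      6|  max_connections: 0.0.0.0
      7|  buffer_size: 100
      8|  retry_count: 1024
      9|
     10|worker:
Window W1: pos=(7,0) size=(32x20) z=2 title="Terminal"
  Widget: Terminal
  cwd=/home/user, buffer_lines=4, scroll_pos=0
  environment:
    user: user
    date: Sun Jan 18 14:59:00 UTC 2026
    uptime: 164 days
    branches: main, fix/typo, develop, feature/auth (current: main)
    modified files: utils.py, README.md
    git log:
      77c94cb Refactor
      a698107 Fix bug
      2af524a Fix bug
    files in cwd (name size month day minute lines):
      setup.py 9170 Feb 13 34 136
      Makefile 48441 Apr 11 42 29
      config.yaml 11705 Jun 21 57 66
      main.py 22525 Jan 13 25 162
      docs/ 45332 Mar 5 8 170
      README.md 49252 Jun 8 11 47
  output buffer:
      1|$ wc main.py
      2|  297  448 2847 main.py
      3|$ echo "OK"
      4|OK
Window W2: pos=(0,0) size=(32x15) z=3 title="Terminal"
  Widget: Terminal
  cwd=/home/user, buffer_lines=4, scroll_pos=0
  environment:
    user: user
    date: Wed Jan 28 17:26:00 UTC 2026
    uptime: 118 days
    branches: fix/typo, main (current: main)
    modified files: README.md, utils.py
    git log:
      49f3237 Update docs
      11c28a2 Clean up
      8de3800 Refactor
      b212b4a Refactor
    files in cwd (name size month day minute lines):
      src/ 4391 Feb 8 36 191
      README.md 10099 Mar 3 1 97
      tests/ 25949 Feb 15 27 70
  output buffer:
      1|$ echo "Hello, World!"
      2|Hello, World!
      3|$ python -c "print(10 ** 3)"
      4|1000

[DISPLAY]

━━━━━━━━━━━━━━━━━━━┓━━━━━━┓             
                   ┃      ┃             
───────────────────┨──────┨             
lo, World!"        ┃      ┃             
d!                 ┃      ┃             
 "print(10 ** 3)"  ┃      ┃             
                   ┃      ┃             
                   ┃      ┃             
                   ┃      ┃             
                   ┃      ┃             
                   ┃      ┃             
                   ┃      ┃             
                   ┃      ┃             
                   ┃      ┃             
━━━━━━━━━━━━━━━━━━━┛      ┃             


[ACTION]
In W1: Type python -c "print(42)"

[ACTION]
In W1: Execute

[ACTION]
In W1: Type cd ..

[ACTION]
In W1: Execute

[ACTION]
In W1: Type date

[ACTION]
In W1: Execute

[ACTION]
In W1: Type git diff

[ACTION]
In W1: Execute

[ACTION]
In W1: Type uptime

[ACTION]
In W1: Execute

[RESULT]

━━━━━━━━━━━━━━━━━━━┓━━━━━━┓             
                   ┃      ┃             
───────────────────┨──────┨             
lo, World!"        ┃      ┃             
d!                 ┃      ┃             
 "print(10 ** 3)"  ┃      ┃             
                   ┃      ┃             
                   ┃      ┃             
                   ┃2026  ┃             
                   ┃      ┃             
                   ┃ain.py┃             
                   ┃      ┃             
                   ┃      ┃             
                   ┃      ┃             
━━━━━━━━━━━━━━━━━━━┛      ┃             


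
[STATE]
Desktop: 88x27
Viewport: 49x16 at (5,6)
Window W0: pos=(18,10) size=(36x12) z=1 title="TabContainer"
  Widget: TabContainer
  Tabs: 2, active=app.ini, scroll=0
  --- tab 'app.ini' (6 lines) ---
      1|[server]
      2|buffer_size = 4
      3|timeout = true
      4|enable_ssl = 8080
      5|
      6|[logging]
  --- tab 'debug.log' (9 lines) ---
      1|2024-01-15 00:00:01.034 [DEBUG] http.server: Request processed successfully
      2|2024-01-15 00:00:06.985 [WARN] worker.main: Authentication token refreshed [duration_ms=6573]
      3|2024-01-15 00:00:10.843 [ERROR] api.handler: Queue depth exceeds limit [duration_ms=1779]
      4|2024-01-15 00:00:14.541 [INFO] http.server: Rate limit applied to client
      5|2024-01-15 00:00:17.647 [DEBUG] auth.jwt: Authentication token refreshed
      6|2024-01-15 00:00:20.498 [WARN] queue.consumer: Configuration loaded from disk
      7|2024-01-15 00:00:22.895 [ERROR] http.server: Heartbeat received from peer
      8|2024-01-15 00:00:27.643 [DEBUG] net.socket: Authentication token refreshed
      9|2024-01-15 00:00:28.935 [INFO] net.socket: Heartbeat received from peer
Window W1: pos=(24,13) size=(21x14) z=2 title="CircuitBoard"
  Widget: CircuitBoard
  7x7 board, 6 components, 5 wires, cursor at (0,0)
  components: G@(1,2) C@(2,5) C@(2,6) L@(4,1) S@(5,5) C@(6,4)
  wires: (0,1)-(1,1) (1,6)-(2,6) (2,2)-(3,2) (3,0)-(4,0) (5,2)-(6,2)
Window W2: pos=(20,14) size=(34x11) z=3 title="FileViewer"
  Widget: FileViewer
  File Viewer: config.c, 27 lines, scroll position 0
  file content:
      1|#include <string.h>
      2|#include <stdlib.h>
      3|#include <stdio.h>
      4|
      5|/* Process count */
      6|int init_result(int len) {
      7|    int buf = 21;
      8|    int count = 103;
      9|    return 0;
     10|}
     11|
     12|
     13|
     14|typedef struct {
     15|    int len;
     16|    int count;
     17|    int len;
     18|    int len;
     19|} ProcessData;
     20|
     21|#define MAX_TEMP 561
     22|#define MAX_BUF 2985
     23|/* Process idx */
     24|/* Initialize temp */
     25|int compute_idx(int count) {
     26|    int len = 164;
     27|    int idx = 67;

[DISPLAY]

                                                 
                                                 
                                                 
                                                 
             ┏━━━━━━━━━━━━━━━━━━━━━━━━━━━━━━━━━━┓
             ┃ TabContainer                     ┃
             ┠──────────────────────────────────┨
             ┃[app.┏━━━━━━━━━━━━━━━━━━━┓        ┃
             ┃─┏━━━━━━━━━━━━━━━━━━━━━━━━━━━━━━━━┓
             ┃[┃ FileViewer                     ┃
             ┃b┠────────────────────────────────┨
             ┃t┃#include <string.h>            ▲┃
             ┃e┃#include <stdlib.h>            █┃
             ┃ ┃#include <stdio.h>             ░┃
             ┃[┃                               ░┃
             ┗━┃/* Process count */            ░┃


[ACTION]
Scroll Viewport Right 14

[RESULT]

                                                 
                                                 
                                                 
                                                 
━━━━━━━━━━━━━━━━━━━━━━━━━━━━━━━━━━┓              
 TabContainer                     ┃              
──────────────────────────────────┨              
[app.┏━━━━━━━━━━━━━━━━━━━┓        ┃              
─┏━━━━━━━━━━━━━━━━━━━━━━━━━━━━━━━━┓              
[┃ FileViewer                     ┃              
b┠────────────────────────────────┨              
t┃#include <string.h>            ▲┃              
e┃#include <stdlib.h>            █┃              
 ┃#include <stdio.h>             ░┃              
[┃                               ░┃              
━┃/* Process count */            ░┃              


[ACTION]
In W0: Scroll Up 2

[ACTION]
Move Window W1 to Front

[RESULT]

                                                 
                                                 
                                                 
                                                 
━━━━━━━━━━━━━━━━━━━━━━━━━━━━━━━━━━┓              
 TabContainer                     ┃              
──────────────────────────────────┨              
[app.┏━━━━━━━━━━━━━━━━━━━┓        ┃              
─┏━━━┃ CircuitBoard      ┃━━━━━━━━┓              
[┃ Fi┠───────────────────┨        ┃              
b┠───┃   0 1 2 3 4 5 6   ┃────────┨              
t┃#in┃0  [.]  ·          ┃       ▲┃              
e┃#in┃        │          ┃       █┃              
 ┃#in┃1       ·   G      ┃       ░┃              
[┃   ┃                   ┃       ░┃              
━┃/* ┃2           ·      ┃       ░┃              


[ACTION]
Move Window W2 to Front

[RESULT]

                                                 
                                                 
                                                 
                                                 
━━━━━━━━━━━━━━━━━━━━━━━━━━━━━━━━━━┓              
 TabContainer                     ┃              
──────────────────────────────────┨              
[app.┏━━━━━━━━━━━━━━━━━━━┓        ┃              
─┏━━━━━━━━━━━━━━━━━━━━━━━━━━━━━━━━┓              
[┃ FileViewer                     ┃              
b┠────────────────────────────────┨              
t┃#include <string.h>            ▲┃              
e┃#include <stdlib.h>            █┃              
 ┃#include <stdio.h>             ░┃              
[┃                               ░┃              
━┃/* Process count */            ░┃              
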